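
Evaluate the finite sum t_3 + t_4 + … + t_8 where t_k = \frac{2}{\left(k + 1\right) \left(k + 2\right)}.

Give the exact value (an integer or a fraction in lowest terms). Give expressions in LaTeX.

Ratio r(k) = (k + 1)/(k + 3).
Normal form (A,B,C) = (k + 1, k + 3, 1).
Set up (k + 1)·f(k+1) − (k + 2)·f(k) − (1) = 0.
Degrees (1,1,0) ⇒ d ≤ 1.
Solve for f: f(k) = k (degree 1 ≤ 1).
Then R = B(k−1)f/C = k*(k + 2), so s_k = R(k)·t_k = 2*k/(k + 1).
s_(k+1) − s_k = 2/(k**2 + 3*k + 2) = t_k.
Σ_(k=3)^(8) t_k = s_(9) − s_(3) = 9/5 − (3/2) = 3/10.

Σ = 3/10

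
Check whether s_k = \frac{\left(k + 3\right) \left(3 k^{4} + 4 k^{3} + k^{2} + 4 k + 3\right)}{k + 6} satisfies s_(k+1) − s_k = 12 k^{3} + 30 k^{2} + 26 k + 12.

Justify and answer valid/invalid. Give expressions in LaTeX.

Invalid: residual \frac{3 \left(- 9 k^{4} - 98 k^{3} - 205 k^{2} - 164 k - 69\right)}{k^{2} + 13 k + 42} ≠ 0.

s_(k+1) = (3*k**5 + 28*k**4 + 95*k**3 + 154*k**2 + 135*k + 60)/(k + 7)
s_(k+1) − s_k = (12*k**5 + 159*k**4 + 626*k**3 + 995*k**2 + 756*k + 297)/(k**2 + 13*k + 42)
(s_(k+1) − s_k) − t_k = 3*(-9*k**4 - 98*k**3 - 205*k**2 - 164*k - 69)/(k**2 + 13*k + 42)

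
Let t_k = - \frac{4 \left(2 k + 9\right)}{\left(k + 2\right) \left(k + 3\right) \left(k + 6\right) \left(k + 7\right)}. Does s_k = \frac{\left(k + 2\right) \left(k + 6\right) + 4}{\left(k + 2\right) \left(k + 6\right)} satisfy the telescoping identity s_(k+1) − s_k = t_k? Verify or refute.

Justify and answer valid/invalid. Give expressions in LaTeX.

s_(k+1) = ((k + 3)*(k + 7) + 4)/((k + 3)*(k + 7))
s_(k+1) − s_k = 4*(-2*k - 9)/(k**4 + 18*k**3 + 113*k**2 + 288*k + 252)
(s_(k+1) − s_k) − t_k = 0

valid; difference matches t_k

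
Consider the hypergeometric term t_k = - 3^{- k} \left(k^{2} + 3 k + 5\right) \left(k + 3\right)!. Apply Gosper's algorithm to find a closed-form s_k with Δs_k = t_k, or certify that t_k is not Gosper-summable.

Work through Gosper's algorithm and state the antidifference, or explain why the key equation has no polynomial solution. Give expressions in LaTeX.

s_k = - 3^{1 - k} \left(k + 1\right) \left(k + 3\right)!

Compute t_(k+1)/t_k: get (k + 4)*(3*k + (k + 1)**2 + 8)/(3*(k**2 + 3*k + 5)).
Take A(k)=k/3 + 4/3, B(k)=1, C(k)=k**2 + 3*k + 5.
Solve (k/3 + 4/3)·f(k+1) − (1)·f(k) = k**2 + 3*k + 5.
d = 1 from the (1,0,2) case.
Solve for f: f(k) = 3*(k + 1) (degree 1 ≤ 1).
So s_k = (B(k−1)f/C)·t_k = (3*(k + 1)/(k**2 + 3*k + 5))·t_k = -3**(1 - k)*(k + 1)*factorial(k + 3).
Check: Δs_k = -(k**2 + 3*k + 5)*factorial(k + 3)/3**k. ✓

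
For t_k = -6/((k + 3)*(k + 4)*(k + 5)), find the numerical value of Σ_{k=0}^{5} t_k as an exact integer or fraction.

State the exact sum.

t_(k+1)/t_k = (k + 3)/(k + 6).
Take A(k)=k + 3, B(k)=k + 6, C(k)=1.
Need (k + 3)·f(k+1) − (k + 5)·f(k) = 1.
d = 2 from the (1,1,0) case.
Match coefficients ⇒ f(k) = k*(k + 7)/24.
R(k) = B(k−1)·f(k)/C(k) = k*(k + 5)*(k + 7)/24; s_k = R·t_k = k*(-k - 7)/(4*(k + 3)*(k + 4)).
s_(k+1) − s_k = -6/(k**3 + 12*k**2 + 47*k + 60) = t_k.
Σ_(k=0)^(5) t_k = s_(6) − s_(0) = -13/60 − (0) = -13/60.

Σ = -13/60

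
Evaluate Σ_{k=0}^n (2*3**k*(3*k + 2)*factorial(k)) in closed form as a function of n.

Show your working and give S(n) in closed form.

S(n) = 6*3**n*factorial(n + 1) - 2

Compute t_(k+1)/t_k: get 3*(k + 1)*(3*k + 5)/(3*k + 2).
A = 3*k + 3, B = 1, C = k + 2/3.
f must satisfy (3*k + 3)·f(k+1) − (1)·f(k) = k + 2/3.
deg f ≤ 0 (via 1,0,1).
Coefficient equations give f(k) = 1/3.
R(k) = B(k−1)·f(k)/C(k) = 1/(3*k + 2); s_k = R·t_k = 2*3**k*factorial(k).
Verify: 2*3**k*(3*k + 2)*factorial(k) matches t_k.
Σ_(k=0)^n t_k = s_(n+1) − s_(0) = (6*3**n*factorial(n + 1)) − (2), i.e. 6*3**n*factorial(n + 1) - 2.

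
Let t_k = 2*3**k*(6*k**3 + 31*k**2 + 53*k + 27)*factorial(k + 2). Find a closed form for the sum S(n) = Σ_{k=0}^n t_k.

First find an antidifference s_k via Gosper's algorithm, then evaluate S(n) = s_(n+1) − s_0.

Compute t_(k+1)/t_k: get 3*(6*k**4 + 67*k**3 + 280*k**2 + 516*k + 351)/(6*k**3 + 31*k**2 + 53*k + 27).
Factor: A=3*k + 9; B=1; C=k**3 + 31*k**2/6 + 53*k/6 + 9/2.
Solve (3*k + 9)·f(k+1) − (1)·f(k) = k**3 + 31*k**2/6 + 53*k/6 + 9/2.
From deg A=1, deg B=0, deg C=3: d=2.
Solving with deg f ≤ 2: f(k) = k*(2*k + 1)/6.
So s_k = (B(k−1)f/C)·t_k = (k*(2*k + 1)/(6*k**3 + 31*k**2 + 53*k + 27))·t_k = 2*3**k*k*(2*k + 1)*factorial(k + 2).
Verify: 2*3**k*(6*k**3 + 31*k**2 + 53*k + 27)*factorial(k + 2) matches t_k.
Telescope: S(n) = s_(n+1) − s_(0) = 6*3**n*(n + 1)*(2*n + 3)*factorial(n + 3) − (0) = 6*3**n*(n + 1)*(2*n + 3)*factorial(n + 3).

S(n) = 6*3**n*(n + 1)*(2*n + 3)*factorial(n + 3)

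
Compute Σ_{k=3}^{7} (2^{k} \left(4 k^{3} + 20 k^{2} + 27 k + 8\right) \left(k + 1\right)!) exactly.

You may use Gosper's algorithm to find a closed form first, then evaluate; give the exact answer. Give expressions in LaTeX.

Step 1: r(k) = 2*(4*k**4 + 40*k**3 + 143*k**2 + 217*k + 118)/(4*k**3 + 20*k**2 + 27*k + 8).
Normal form (A,B,C) = (2*k + 4, 1, k**3 + 5*k**2 + 27*k/4 + 2).
Key eq: (2*k + 4)·f(k+1) = (1)·f(k) + (k**3 + 5*k**2 + 27*k/4 + 2).
Bound: deg f ≤ 2.
Solving with deg f ≤ 2: f(k) = (2*k**2 + 3*k - 4)/4.
R(k) = B(k−1)·f(k)/C(k) = (2*k**2 + 3*k - 4)/(4*k**3 + 20*k**2 + 27*k + 8); s_k = R·t_k = 2**k*(2*k**2 + 3*k - 4)*factorial(k + 1).
Check: Δs_k = 2**k*(4*k**3 + 20*k**2 + 27*k + 8)*factorial(k + 1). ✓
Telescoping: Σ = s_(8) − s_(3) = 13748797440 − (4416) = 13748793024.

Σ = 13748793024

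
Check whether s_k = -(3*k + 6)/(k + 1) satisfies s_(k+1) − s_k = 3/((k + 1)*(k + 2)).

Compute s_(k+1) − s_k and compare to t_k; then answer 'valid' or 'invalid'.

valid; difference matches t_k

s_(k+1) = 3*(-k - 3)/(k + 2)
s_(k+1) − s_k = 3/(k**2 + 3*k + 2)
(s_(k+1) − s_k) − t_k = 0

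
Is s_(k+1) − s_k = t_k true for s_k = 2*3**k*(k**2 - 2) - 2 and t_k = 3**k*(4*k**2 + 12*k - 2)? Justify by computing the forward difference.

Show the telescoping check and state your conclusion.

Valid: the claim telescopes to t_k.

s_(k+1) = 2*3**(k + 1)*((k + 1)**2 - 2) - 2
s_(k+1) − s_k = 3**k*(4*k**2 + 12*k - 2)
(s_(k+1) − s_k) − t_k = 0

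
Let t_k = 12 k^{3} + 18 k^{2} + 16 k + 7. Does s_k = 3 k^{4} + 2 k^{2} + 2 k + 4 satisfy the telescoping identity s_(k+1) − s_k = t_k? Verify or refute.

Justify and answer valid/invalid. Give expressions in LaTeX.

s_(k+1) = 2*k + 3*(k + 1)**4 + 2*(k + 1)**2 + 6
s_(k+1) − s_k = 12*k**3 + 18*k**2 + 16*k + 7
(s_(k+1) − s_k) − t_k = 0

valid (s_(k+1) − s_k reduces to t_k)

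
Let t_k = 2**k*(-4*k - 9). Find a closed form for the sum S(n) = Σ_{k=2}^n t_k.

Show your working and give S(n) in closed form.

r(k) = 2*(4*k + 13)/(4*k + 9) after simplifying.
Factor: A=2; B=1; C=k + 9/4.
Need (2)·f(k+1) − (1)·f(k) = k + 9/4.
deg f ≤ 1 (via 0,0,1).
A polynomial solution: f(k) = (4*k + 1)/4.
R(k) = B(k−1)·f(k)/C(k) = (4*k + 1)/(4*k + 9); s_k = R·t_k = 2**k*(-4*k - 1).
Verify: 2**k*(-4*k - 9) matches t_k.
Evaluate: s_(n+1) = 2**(n + 1)*(-4*n - 5); subtract s_(2) = -36 ⇒ S(n) = -8*2**n*n - 10*2**n + 36.

S(n) = -8*2**n*n - 10*2**n + 36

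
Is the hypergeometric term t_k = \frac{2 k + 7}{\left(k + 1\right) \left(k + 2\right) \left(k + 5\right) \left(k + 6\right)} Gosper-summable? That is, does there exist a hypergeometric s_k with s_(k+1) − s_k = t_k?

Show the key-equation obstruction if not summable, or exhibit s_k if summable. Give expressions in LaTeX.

Yes. s_k = \frac{k \left(k + 6\right)}{5 \left(k^{2} + 6 k + 5\right)}.

The ratio is (k + 1)*(k + 5)*(2*k + 9)/((k + 3)*(k + 7)*(2*k + 7)).
Take A(k)=k + 1, B(k)=k + 7, C(k)=k**3 + 21*k**2/2 + 73*k/2 + 42.
Need (k + 1)·f(k+1) − (k + 6)·f(k) = k**3 + 21*k**2/2 + 73*k/2 + 42.
From deg A=1, deg B=1, deg C=3: d=5.
Match coefficients ⇒ f(k) = k*(k + 2)*(k + 3)*(k + 4)*(k + 6)/10.
Get s_k = R·t_k = k*(k + 6)/(5*(k**2 + 6*k + 5)) with R(k) = B(k−1)f(k)/C(k) = k*(k + 2)*(k + 6)**2/(5*(2*k + 7)).
s_(k+1) − s_k = (2*k + 7)/(k**4 + 14*k**3 + 65*k**2 + 112*k + 60) = t_k.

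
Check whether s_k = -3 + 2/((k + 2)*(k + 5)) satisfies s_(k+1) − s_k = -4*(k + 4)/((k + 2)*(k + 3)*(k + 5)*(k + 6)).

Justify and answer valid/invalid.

s_(k+1) = -3 + 2/((k + 3)*(k + 6))
s_(k+1) − s_k = 4*(-k - 4)/(k**4 + 16*k**3 + 91*k**2 + 216*k + 180)
(s_(k+1) − s_k) − t_k = 0

valid (s_(k+1) − s_k reduces to t_k)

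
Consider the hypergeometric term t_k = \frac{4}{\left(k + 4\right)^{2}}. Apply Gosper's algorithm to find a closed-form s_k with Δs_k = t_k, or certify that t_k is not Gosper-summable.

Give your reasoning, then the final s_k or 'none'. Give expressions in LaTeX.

Step 1: r(k) = (k + 4)**2/(k + 5)**2.
A = k**2 + 8*k + 16, B = k**2 + 10*k + 25, C = 1.
Solve (k**2 + 8*k + 16)·f(k+1) − (k**2 + 8*k + 16)·f(k) = 1.
deg f ≤ 0 (via 2,2,0).
Generic f = c0 gives residual -1; -1 = 0 cannot hold, so t_k is not Gosper-summable.

none — t_k is not Gosper-summable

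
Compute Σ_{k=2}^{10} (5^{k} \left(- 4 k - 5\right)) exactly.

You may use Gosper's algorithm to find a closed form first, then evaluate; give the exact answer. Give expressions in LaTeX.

t_(k+1)/t_k = 5*(4*k + 9)/(4*k + 5).
Take A(k)=5, B(k)=1, C(k)=k + 5/4.
Need (5)·f(k+1) − (1)·f(k) = k + 5/4.
From deg A=0, deg B=0, deg C=1: d=1.
Solving with deg f ≤ 1: f(k) = k/4.
R(k) = B(k−1)·f(k)/C(k) = k/(4*k + 5); s_k = R·t_k = -5**k*k.
Check: Δs_k = 5**k*(-4*k - 5). ✓
Σ_(k=2)^(10) t_k = s_(11) − s_(2) = -537109375 − (-50) = -537109325.

Σ = -537109325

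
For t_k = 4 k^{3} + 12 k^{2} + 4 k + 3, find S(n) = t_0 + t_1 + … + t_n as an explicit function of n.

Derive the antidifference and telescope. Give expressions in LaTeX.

Ratio r(k) = (4*k**3 + 24*k**2 + 40*k + 23)/(4*k**3 + 12*k**2 + 4*k + 3).
Normal form (A,B,C) = (1, 1, k**3 + 3*k**2 + k + 3/4).
Need (1)·f(k+1) − (1)·f(k) = k**3 + 3*k**2 + k + 3/4.
Bound: deg f ≤ 4.
Solve for f: f(k) = k*(k**3 + 2*k**2 - 3*k + 3)/4 (degree 4 ≤ 4).
R(k) = B(k−1)·f(k)/C(k) = k*(k**3 + 2*k**2 - 3*k + 3)/(4*k**3 + 12*k**2 + 4*k + 3); s_k = R·t_k = k*(k**3 + 2*k**2 - 3*k + 3).
Δs = 4*k**3 + 12*k**2 + 4*k + 3, as required.
Evaluate: s_(n+1) = n**4 + 6*n**3 + 9*n**2 + 7*n + 3; subtract s_(0) = 0 ⇒ S(n) = n**4 + 6*n**3 + 9*n**2 + 7*n + 3.

S(n) = n^{4} + 6 n^{3} + 9 n^{2} + 7 n + 3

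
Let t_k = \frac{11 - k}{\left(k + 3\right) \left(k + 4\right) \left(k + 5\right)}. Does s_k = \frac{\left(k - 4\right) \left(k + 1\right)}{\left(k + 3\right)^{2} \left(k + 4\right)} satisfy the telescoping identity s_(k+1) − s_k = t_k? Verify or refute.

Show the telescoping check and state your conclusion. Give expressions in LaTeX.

s_(k+1) = (k - 3)*(k + 2)/((k + 4)**2*(k + 5))
s_(k+1) − s_k = (-k**3 + 8*k**2 + 51*k + 26)/(k**5 + 19*k**4 + 143*k**3 + 533*k**2 + 984*k + 720)
(s_(k+1) − s_k) − t_k = 2*(2*k**2 - 7*k - 53)/(k**5 + 19*k**4 + 143*k**3 + 533*k**2 + 984*k + 720)

Invalid: residual \frac{2 \left(2 k^{2} - 7 k - 53\right)}{k^{5} + 19 k^{4} + 143 k^{3} + 533 k^{2} + 984 k + 720} ≠ 0.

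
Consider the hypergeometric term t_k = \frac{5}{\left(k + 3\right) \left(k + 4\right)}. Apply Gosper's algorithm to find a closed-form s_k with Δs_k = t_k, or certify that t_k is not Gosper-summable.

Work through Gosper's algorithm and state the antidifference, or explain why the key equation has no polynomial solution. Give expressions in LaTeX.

Step 1: r(k) = (k + 3)/(k + 5).
Take A(k)=k + 3, B(k)=k + 5, C(k)=1.
f must satisfy (k + 3)·f(k+1) − (k + 4)·f(k) = 1.
Bound: deg f ≤ 1.
Solve for f: f(k) = k/3 (degree 1 ≤ 1).
Get s_k = R·t_k = 5*k/(3*(k + 3)) with R(k) = B(k−1)f(k)/C(k) = k*(k + 4)/3.
Check: Δs_k = 5/(k**2 + 7*k + 12). ✓

s_k = \frac{5 k}{3 \left(k + 3\right)}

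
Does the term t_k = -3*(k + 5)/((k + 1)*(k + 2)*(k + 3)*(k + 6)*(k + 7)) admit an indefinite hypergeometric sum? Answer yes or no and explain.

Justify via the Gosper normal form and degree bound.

Yes. s_k = k*(-k**2 - 9*k - 20)/(12*(k**3 + 9*k**2 + 20*k + 12)).

The ratio is (k + 1)*(k + 6)**2/((k + 4)*(k + 5)*(k + 8)).
Factor: A=k + 1; B=k + 8; C=k**3 + 14*k**2 + 65*k + 100.
f must satisfy (k + 1)·f(k+1) − (k + 7)·f(k) = k**3 + 14*k**2 + 65*k + 100.
Degrees (1,1,3) ⇒ d ≤ 6.
A polynomial solution: f(k) = k*(k + 3)*(k + 4)**2*(k + 5)**2/36.
So s_k = (B(k−1)f/C)·t_k = (k*(k + 3)*(k + 4)*(k + 7)/36)·t_k = k*(-k**2 - 9*k - 20)/(12*(k**3 + 9*k**2 + 20*k + 12)).
Δs = 3*(-k - 5)/(k**5 + 19*k**4 + 131*k**3 + 401*k**2 + 540*k + 252), as required.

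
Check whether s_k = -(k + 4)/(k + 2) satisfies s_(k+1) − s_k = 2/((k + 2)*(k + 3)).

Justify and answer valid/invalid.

Valid — Δs_k = t_k.

s_(k+1) = (-k - 5)/(k + 3)
s_(k+1) − s_k = 2/(k**2 + 5*k + 6)
(s_(k+1) − s_k) − t_k = 0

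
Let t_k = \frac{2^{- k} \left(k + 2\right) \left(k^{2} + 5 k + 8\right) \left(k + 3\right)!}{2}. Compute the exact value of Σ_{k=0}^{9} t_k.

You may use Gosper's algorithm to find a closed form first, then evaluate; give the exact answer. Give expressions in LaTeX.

Ratio r(k) = (k + 3)*(k + 4)*(5*k + (k + 1)**2 + 13)/(2*(k + 2)*(k**2 + 5*k + 8)).
Gosper form: A/B · C(k+1)/C(k) with A=k/2 + 2, B=1, C=k**3 + 7*k**2 + 18*k + 16.
f must satisfy (k/2 + 2)·f(k+1) − (1)·f(k) = k**3 + 7*k**2 + 18*k + 16.
d = 2 from the (1,0,3) case.
Solve for f: f(k) = 2*k*(k + 3) (degree 2 ≤ 2).
Get s_k = R·t_k = k*(k + 3)*factorial(k + 3)/2**k with R(k) = B(k−1)f(k)/C(k) = 2*k*(k + 3)/((k + 2)*(k**2 + 5*k + 8)).
Verify: (k + 2)*(k**2 + 5*k + 8)*factorial(k + 3)/(2*2**k) matches t_k.
Sum = s_(10) − s_(0); s_(10) = 790539750, s_(0) = 0 ⇒ 790539750.

Σ = 790539750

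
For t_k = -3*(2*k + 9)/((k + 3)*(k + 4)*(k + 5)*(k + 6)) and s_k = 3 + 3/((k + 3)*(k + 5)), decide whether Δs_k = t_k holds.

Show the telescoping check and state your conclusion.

valid (s_(k+1) − s_k reduces to t_k)

s_(k+1) = 3 + 3/((k + 4)*(k + 6))
s_(k+1) − s_k = 3*(-2*k - 9)/(k**4 + 18*k**3 + 119*k**2 + 342*k + 360)
(s_(k+1) − s_k) − t_k = 0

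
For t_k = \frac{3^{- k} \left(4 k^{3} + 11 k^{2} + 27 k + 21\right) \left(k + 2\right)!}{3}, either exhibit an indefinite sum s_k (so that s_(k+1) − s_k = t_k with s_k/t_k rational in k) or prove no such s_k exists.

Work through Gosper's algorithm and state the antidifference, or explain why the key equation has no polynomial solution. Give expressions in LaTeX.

Step 1: r(k) = (4*k**4 + 35*k**3 + 130*k**2 + 246*k + 189)/(3*(4*k**3 + 11*k**2 + 27*k + 21)).
Take A(k)=k/3 + 1, B(k)=1, C(k)=k**3 + 11*k**2/4 + 27*k/4 + 21/4.
Need (k/3 + 1)·f(k+1) − (1)·f(k) = k**3 + 11*k**2/4 + 27*k/4 + 21/4.
deg f ≤ 2 (via 1,0,3).
Match coefficients ⇒ f(k) = 3*(4*k**2 + 3*k - 4)/4.
Get s_k = R·t_k = (4*k**2 + 3*k - 4)*factorial(k + 2)/3**k with R(k) = B(k−1)f(k)/C(k) = 3*(4*k**2 + 3*k - 4)/(4*k**3 + 11*k**2 + 27*k + 21).
Check: Δs_k = (4*k**3 + 11*k**2 + 27*k + 21)*factorial(k + 2)/(3*3**k). ✓

s_k = 3^{- k} \left(4 k^{2} + 3 k - 4\right) \left(k + 2\right)!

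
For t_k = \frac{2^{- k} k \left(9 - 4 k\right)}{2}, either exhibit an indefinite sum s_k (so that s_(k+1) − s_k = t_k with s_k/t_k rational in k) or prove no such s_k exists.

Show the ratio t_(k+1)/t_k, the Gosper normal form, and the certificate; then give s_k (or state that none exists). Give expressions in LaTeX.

s_k = 2^{- k} \left(4 k^{2} - k + 3\right)

t_(k+1)/t_k = (k + 1)*(4*k - 5)/(2*k*(4*k - 9)).
Normal form (A,B,C) = (1/2, 1, k**2 - 9*k/4).
Need (1/2)·f(k+1) − (1)·f(k) = k**2 - 9*k/4.
From deg A=0, deg B=0, deg C=2: d=2.
Coefficient equations give f(k) = -(4*k**2 - k + 3)/2.
So s_k = (B(k−1)f/C)·t_k = (-2*(4*k**2 - k + 3)/(k*(4*k - 9)))·t_k = (4*k**2 - k + 3)/2**k.
s_(k+1) − s_k = k*(9 - 4*k)/(2*2**k) = t_k.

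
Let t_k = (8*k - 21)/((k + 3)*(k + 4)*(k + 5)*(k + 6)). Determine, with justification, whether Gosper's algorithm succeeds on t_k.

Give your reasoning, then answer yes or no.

Yes. s_k = k*(-k**2 - 12*k - 127)/(20*(k + 3)*(k + 4)*(k + 5)).

The ratio is (k + 3)*(8*k - 13)/((k + 7)*(8*k - 21)).
Gosper form: A/B · C(k+1)/C(k) with A=k + 3, B=k + 7, C=k - 21/8.
Solve (k + 3)·f(k+1) − (k + 6)·f(k) = k - 21/8.
Degrees (1,1,1) ⇒ d ≤ 3.
Coefficient equations give f(k) = -k*(k**2 + 12*k + 127)/160.
Get s_k = R·t_k = k*(-k**2 - 12*k - 127)/(20*(k + 3)*(k + 4)*(k + 5)) with R(k) = B(k−1)f(k)/C(k) = -k*(k + 6)*(k**2 + 12*k + 127)/(20*(8*k - 21)).
Check: Δs_k = (8*k - 21)/(k**4 + 18*k**3 + 119*k**2 + 342*k + 360). ✓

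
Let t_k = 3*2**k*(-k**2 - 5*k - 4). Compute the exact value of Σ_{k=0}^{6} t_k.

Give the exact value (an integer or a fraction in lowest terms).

Σ = -21504

Step 1: r(k) = 2*(k**2 + 7*k + 10)/(k**2 + 5*k + 4).
A = 2, B = 1, C = k**2 + 5*k + 4.
Solve (2)·f(k+1) − (1)·f(k) = k**2 + 5*k + 4.
deg f ≤ 2 (via 0,0,2).
Solving with deg f ≤ 2: f(k) = k*(k + 1).
R(k) = B(k−1)·f(k)/C(k) = k/(k + 4); s_k = R·t_k = 3*2**k*k*(-k - 1).
Check: Δs_k = 3*2**k*(-k - 4)*(k + 1). ✓
Σ_(k=0)^(6) t_k = s_(7) − s_(0) = -21504 − (0) = -21504.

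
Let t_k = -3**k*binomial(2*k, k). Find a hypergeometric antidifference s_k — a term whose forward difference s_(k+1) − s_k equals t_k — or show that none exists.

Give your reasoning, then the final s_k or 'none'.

none — t_k is not Gosper-summable

r(k) = 6*(2*k + 1)/(k + 1) after simplifying.
A = 12*k + 6, B = k + 1, C = 1.
Solve (12*k + 6)·f(k+1) − (k)·f(k) = 1.
deg f ≤ -1 (via 1,1,0).
deg f ≤ -1 is impossible — no certificate.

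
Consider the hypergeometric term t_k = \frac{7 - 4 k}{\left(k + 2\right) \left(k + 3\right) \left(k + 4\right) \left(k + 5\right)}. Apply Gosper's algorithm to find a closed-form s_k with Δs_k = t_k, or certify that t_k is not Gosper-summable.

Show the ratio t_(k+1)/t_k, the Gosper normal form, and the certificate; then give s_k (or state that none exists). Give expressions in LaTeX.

The ratio is (k + 2)*(4*k - 3)/((k + 6)*(4*k - 7)).
Take A(k)=k + 2, B(k)=k + 6, C(k)=k - 7/4.
Need (k + 2)·f(k+1) − (k + 5)·f(k) = k - 7/4.
Bound: deg f ≤ 3.
Coefficient equations give f(k) = -k*(k**2 + 9*k + 74)/96.
Then R = B(k−1)f/C = -k*(k + 5)*(k**2 + 9*k + 74)/(24*(4*k - 7)), so s_k = R(k)·t_k = k*(k**2 + 9*k + 74)/(24*(k + 2)*(k + 3)*(k + 4)).
Check: Δs_k = (7 - 4*k)/(k**4 + 14*k**3 + 71*k**2 + 154*k + 120). ✓

s_k = \frac{k \left(k^{2} + 9 k + 74\right)}{24 \left(k + 2\right) \left(k + 3\right) \left(k + 4\right)}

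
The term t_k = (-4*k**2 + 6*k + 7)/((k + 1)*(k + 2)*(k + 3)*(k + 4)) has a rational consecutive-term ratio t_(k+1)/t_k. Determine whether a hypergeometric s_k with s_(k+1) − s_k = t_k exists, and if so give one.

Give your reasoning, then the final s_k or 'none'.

s_k = k*(4*k + 3)/((k + 1)*(k + 2)*(k + 3))

The ratio is (k + 1)*(6*k - 4*(k + 1)**2 + 13)/((k + 5)*(-4*k**2 + 6*k + 7)).
Normal form (A,B,C) = (k + 1, k + 5, k**2 - 3*k/2 - 7/4).
Key eq: (k + 1)·f(k+1) = (k + 4)·f(k) + (k**2 - 3*k/2 - 7/4).
deg f ≤ 3 (via 1,1,2).
A polynomial solution: f(k) = -k*(4*k + 3)/4.
R(k) = B(k−1)·f(k)/C(k) = -k*(k + 4)*(4*k + 3)/(4*k**2 - 6*k - 7); s_k = R·t_k = k*(4*k + 3)/((k + 1)*(k + 2)*(k + 3)).
Check: Δs_k = (-4*k**2 + 6*k + 7)/(k**4 + 10*k**3 + 35*k**2 + 50*k + 24). ✓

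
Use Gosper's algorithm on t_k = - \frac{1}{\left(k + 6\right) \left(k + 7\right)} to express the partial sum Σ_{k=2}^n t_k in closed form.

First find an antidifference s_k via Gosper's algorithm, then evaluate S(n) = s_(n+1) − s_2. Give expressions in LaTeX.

S(n) = \frac{1 - n}{8 \left(n + 7\right)}

Step 1: r(k) = (k + 6)/(k + 8).
Take A(k)=k + 6, B(k)=k + 8, C(k)=1.
Solve (k + 6)·f(k+1) − (k + 7)·f(k) = 1.
d = 1 from the (1,1,0) case.
Solve for f: f(k) = k/6 (degree 1 ≤ 1).
Get s_k = R·t_k = -k/(6*k + 36) with R(k) = B(k−1)f(k)/C(k) = k*(k + 7)/6.
Verify: -1/(k**2 + 13*k + 42) matches t_k.
s_(n+1) = (-n - 1)/(6*(n + 7)) and s_(2) = -1/24, so S(n) = (1 - n)/(8*(n + 7)).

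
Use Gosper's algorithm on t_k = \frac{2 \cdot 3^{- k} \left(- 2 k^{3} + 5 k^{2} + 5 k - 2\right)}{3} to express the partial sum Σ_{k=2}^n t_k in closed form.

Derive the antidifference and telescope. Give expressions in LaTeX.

S(n) = 2 \cdot 3^{- n - 1} \left(n^{3} + 2 n^{2} - n - 2\right)

Compute t_(k+1)/t_k: get (2*k**3 + k**2 - 9*k - 6)/(3*(2*k**3 - 5*k**2 - 5*k + 2)).
So A=1/3 and B=1, with C=k**3 - 5*k**2/2 - 5*k/2 + 1.
Solve (1/3)·f(k+1) − (1)·f(k) = k**3 - 5*k**2/2 - 5*k/2 + 1.
Degrees (0,0,3) ⇒ d ≤ 3.
Solving with deg f ≤ 3: f(k) = -3*k*(k - 2)*(k + 1)/2.
Certificate R = B(k−1)f/C = -3*k*(k - 2)/(2*k**2 - 7*k + 2) gives s_k = 2*k*(k**2 - k - 2)/3**k.
Check: Δs_k = 2*(-2*k**3 + 5*k**2 + 5*k - 2)/(3*3**k). ✓
Σ_(k=2)^n t_k = s_(n+1) − s_(2) = (2*3**(-n - 1)*(n**3 + 2*n**2 - n - 2)) − (0), i.e. 2*3**(-n - 1)*(n**3 + 2*n**2 - n - 2).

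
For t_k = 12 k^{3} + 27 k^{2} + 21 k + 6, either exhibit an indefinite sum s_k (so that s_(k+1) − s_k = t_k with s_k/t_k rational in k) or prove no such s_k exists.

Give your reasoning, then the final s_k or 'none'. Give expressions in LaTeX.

s_k = 3 k^{3} \left(k + 1\right)

Compute t_(k+1)/t_k: get (4*k**3 + 21*k**2 + 37*k + 22)/(4*k**3 + 9*k**2 + 7*k + 2).
Factor: A=1; B=1; C=k**3 + 9*k**2/4 + 7*k/4 + 1/2.
f must satisfy (1)·f(k+1) − (1)·f(k) = k**3 + 9*k**2/4 + 7*k/4 + 1/2.
From deg A=0, deg B=0, deg C=3: d=4.
Match coefficients ⇒ f(k) = k**3*(k + 1)/4.
Get s_k = R·t_k = 3*k**3*(k + 1) with R(k) = B(k−1)f(k)/C(k) = k**3/(4*k**2 + 5*k + 2).
Δs = 12*k**3 + 27*k**2 + 21*k + 6, as required.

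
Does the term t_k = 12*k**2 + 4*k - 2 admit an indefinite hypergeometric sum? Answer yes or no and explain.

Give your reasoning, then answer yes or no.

Step 1: r(k) = (6*k**2 + 14*k + 7)/(6*k**2 + 2*k - 1).
Normal form (A,B,C) = (1, 1, k**2 + k/3 - 1/6).
Solve (1)·f(k+1) − (1)·f(k) = k**2 + k/3 - 1/6.
Bound: deg f ≤ 3.
A polynomial solution: f(k) = k*(2*k**2 - 2*k - 1)/6.
Get s_k = R·t_k = 2*k*(2*k**2 - 2*k - 1) with R(k) = B(k−1)f(k)/C(k) = k*(2*k**2 - 2*k - 1)/(6*k**2 + 2*k - 1).
Verify: 12*k**2 + 4*k - 2 matches t_k.

Yes. s_k = 2*k*(2*k**2 - 2*k - 1).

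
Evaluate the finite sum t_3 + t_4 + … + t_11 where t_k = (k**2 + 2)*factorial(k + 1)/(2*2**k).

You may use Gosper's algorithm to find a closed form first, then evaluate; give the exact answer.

Σ = 66891801/4

Compute t_(k+1)/t_k: get (k + 2)*((k + 1)**2 + 2)/(2*(k**2 + 2)).
A = k/2 + 1, B = 1, C = k**2 + 2.
Set up (k/2 + 1)·f(k+1) − (1)·f(k) − (k**2 + 2) = 0.
Bound: deg f ≤ 1.
A polynomial solution: f(k) = 2*(k - 1).
Certificate R = B(k−1)f/C = 2*(k - 1)/(k**2 + 2) gives s_k = (k - 1)*factorial(k + 1)/2**k.
Δs = (k**2 + 2)*factorial(k + 1)/(2*2**k), as required.
Sum = s_(12) − s_(3); s_(12) = 66891825/4, s_(3) = 6 ⇒ 66891801/4.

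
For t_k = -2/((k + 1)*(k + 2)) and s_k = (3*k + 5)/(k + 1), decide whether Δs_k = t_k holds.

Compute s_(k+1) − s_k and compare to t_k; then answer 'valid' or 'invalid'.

Valid: the claim telescopes to t_k.

s_(k+1) = (3*k + 8)/(k + 2)
s_(k+1) − s_k = -2/(k**2 + 3*k + 2)
(s_(k+1) − s_k) − t_k = 0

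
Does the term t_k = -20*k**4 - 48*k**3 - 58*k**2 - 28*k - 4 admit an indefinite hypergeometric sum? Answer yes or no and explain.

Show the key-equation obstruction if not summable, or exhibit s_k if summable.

Compute t_(k+1)/t_k: get (10*k**4 + 64*k**3 + 161*k**2 + 184*k + 79)/(10*k**4 + 24*k**3 + 29*k**2 + 14*k + 2).
Gosper form: A/B · C(k+1)/C(k) with A=1, B=1, C=k**4 + 12*k**3/5 + 29*k**2/10 + 7*k/5 + 1/5.
Solve (1)·f(k+1) − (1)·f(k) = k**4 + 12*k**3/5 + 29*k**2/10 + 7*k/5 + 1/5.
d = 5 from the (0,0,4) case.
Solve for f: f(k) = k*(4*k**4 + 2*k**3 + 2*k**2 - 3*k - 1)/20 (degree 5 ≤ 5).
R(k) = B(k−1)·f(k)/C(k) = k*(4*k**4 + 2*k**3 + 2*k**2 - 3*k - 1)/(2*(10*k**4 + 24*k**3 + 29*k**2 + 14*k + 2)); s_k = R·t_k = k*(-4*k**4 - 2*k**3 - 2*k**2 + 3*k + 1).
Check: Δs_k = -20*k**4 - 48*k**3 - 58*k**2 - 28*k - 4. ✓

Yes. s_k = k*(-4*k**4 - 2*k**3 - 2*k**2 + 3*k + 1).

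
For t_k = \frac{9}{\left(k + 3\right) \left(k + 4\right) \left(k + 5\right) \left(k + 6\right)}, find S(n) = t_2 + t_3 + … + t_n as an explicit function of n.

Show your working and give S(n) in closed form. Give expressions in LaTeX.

S(n) = \frac{n^{3} + 15 n^{2} + 74 n - 90}{70 \left(n^{3} + 15 n^{2} + 74 n + 120\right)}

The ratio is (k + 3)/(k + 7).
Take A(k)=k + 3, B(k)=k + 7, C(k)=1.
f must satisfy (k + 3)·f(k+1) − (k + 6)·f(k) = 1.
From deg A=1, deg B=1, deg C=0: d=3.
A polynomial solution: f(k) = k*(k**2 + 12*k + 47)/180.
So s_k = (B(k−1)f/C)·t_k = (k*(k + 6)*(k**2 + 12*k + 47)/180)·t_k = k*(k**2 + 12*k + 47)/(20*(k + 3)*(k + 4)*(k + 5)).
Verify: 9/(k**4 + 18*k**3 + 119*k**2 + 342*k + 360) matches t_k.
Evaluate: s_(n+1) = (n**3 + 15*n**2 + 74*n + 60)/(20*(n**3 + 15*n**2 + 74*n + 120)); subtract s_(2) = 1/28 ⇒ S(n) = (n**3 + 15*n**2 + 74*n - 90)/(70*(n**3 + 15*n**2 + 74*n + 120)).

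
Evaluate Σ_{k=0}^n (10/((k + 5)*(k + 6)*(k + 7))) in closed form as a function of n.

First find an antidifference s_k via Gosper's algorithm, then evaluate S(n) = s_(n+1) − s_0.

S(n) = (n**2 + 13*n + 12)/(6*(n**2 + 13*n + 42))

Ratio r(k) = (k + 5)/(k + 8).
So A=k + 5 and B=k + 8, with C=1.
f must satisfy (k + 5)·f(k+1) − (k + 7)·f(k) = 1.
Degrees (1,1,0) ⇒ d ≤ 2.
A polynomial solution: f(k) = k*(k + 11)/60.
Get s_k = R·t_k = k*(k + 11)/(6*(k + 5)*(k + 6)) with R(k) = B(k−1)f(k)/C(k) = k*(k + 7)*(k + 11)/60.
Verify: 10/(k**3 + 18*k**2 + 107*k + 210) matches t_k.
s_(n+1) = (n**2 + 13*n + 12)/(6*(n**2 + 13*n + 42)) and s_(0) = 0, so S(n) = (n**2 + 13*n + 12)/(6*(n**2 + 13*n + 42)).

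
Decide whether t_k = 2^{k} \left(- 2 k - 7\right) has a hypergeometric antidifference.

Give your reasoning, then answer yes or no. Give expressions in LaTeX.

Yes. s_k = 2^{k} \left(- 2 k - 3\right).

r(k) = 2*(2*k + 9)/(2*k + 7) after simplifying.
Factor: A=2; B=1; C=k + 7/2.
Solve (2)·f(k+1) − (1)·f(k) = k + 7/2.
d = 1 from the (0,0,1) case.
Coefficient equations give f(k) = (2*k + 3)/2.
So s_k = (B(k−1)f/C)·t_k = ((2*k + 3)/(2*k + 7))·t_k = 2**k*(-2*k - 3).
Check: Δs_k = 2**k*(-2*k - 7). ✓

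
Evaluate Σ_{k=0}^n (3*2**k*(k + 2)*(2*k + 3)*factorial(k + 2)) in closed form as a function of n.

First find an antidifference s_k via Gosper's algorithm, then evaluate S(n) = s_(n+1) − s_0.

Step 1: r(k) = (k + 3)**2*(4*k + 10)/((k + 2)*(2*k + 3)).
A = 2*k + 6, B = 1, C = k**2 + 7*k/2 + 3.
f must satisfy (2*k + 6)·f(k+1) − (1)·f(k) = k**2 + 7*k/2 + 3.
From deg A=1, deg B=0, deg C=2: d=1.
Match coefficients ⇒ f(k) = k/2.
Certificate R = B(k−1)f/C = k/((k + 2)*(2*k + 3)) gives s_k = 3*2**k*k*factorial(k + 2).
Verify: 3*2**k*(k + 2)*(2*k + 3)*factorial(k + 2) matches t_k.
Evaluate: s_(n+1) = 6*2**n*(n + 1)*factorial(n + 3); subtract s_(0) = 0 ⇒ S(n) = 6*2**n*(n + 1)*factorial(n + 3).

S(n) = 6*2**n*(n + 1)*factorial(n + 3)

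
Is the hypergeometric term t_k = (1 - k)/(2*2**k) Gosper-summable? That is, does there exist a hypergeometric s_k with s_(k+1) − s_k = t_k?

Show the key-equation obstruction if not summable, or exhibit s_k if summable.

Yes. s_k = k/2**k.

Ratio r(k) = k/(2*(k - 1)).
Factor: A=1/2; B=1; C=k - 1.
Set up (1/2)·f(k+1) − (1)·f(k) − (k - 1) = 0.
From deg A=0, deg B=0, deg C=1: d=1.
Coefficient equations give f(k) = -2*k.
Get s_k = R·t_k = k/2**k with R(k) = B(k−1)f(k)/C(k) = -2*k/(k - 1).
Check: Δs_k = (1 - k)/(2*2**k). ✓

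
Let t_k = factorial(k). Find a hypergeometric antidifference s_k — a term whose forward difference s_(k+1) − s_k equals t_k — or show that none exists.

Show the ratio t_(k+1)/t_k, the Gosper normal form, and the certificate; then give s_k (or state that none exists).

t_(k+1)/t_k = k + 1.
So A=k + 1 and B=1, with C=1.
Solve (k + 1)·f(k+1) − (1)·f(k) = 1.
deg f ≤ -1 (via 1,0,0).
Negative degree bound (-1): no f exists, t_k not Gosper-summable.

not Gosper-summable; s_k does not exist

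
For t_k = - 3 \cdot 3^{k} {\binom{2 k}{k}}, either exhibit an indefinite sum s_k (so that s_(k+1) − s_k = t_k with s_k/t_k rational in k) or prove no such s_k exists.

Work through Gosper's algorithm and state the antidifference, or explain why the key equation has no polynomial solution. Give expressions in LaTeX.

none (Gosper's algorithm certifies no s_k)

r(k) = 6*(2*k + 1)/(k + 1) after simplifying.
Normal form (A,B,C) = (12*k + 6, k + 1, 1).
Set up (12*k + 6)·f(k+1) − (k)·f(k) − (1) = 0.
d = -1 from the (1,1,0) case.
d = -1 < 0 ⇒ no nonzero polynomial f; not summable.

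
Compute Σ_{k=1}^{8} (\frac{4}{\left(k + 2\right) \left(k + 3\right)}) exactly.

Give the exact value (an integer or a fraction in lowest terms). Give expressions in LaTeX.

The ratio is (k + 2)/(k + 4).
Factor: A=k + 2; B=k + 4; C=1.
Set up (k + 2)·f(k+1) − (k + 3)·f(k) − (1) = 0.
d = 1 from the (1,1,0) case.
A polynomial solution: f(k) = k/2.
Certificate R = B(k−1)f/C = k*(k + 3)/2 gives s_k = 2*k/(k + 2).
Δs = 4/(k**2 + 5*k + 6), as required.
Telescoping: Σ = s_(9) − s_(1) = 18/11 − (2/3) = 32/33.

Σ = 32/33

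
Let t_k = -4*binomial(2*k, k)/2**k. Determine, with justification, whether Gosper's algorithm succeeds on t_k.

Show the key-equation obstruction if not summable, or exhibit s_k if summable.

No; the degree bound rules out any f.

The ratio is (2*k + 1)/(k + 1).
Factor: A=2*k + 1; B=k + 1; C=1.
Need (2*k + 1)·f(k+1) − (k)·f(k) = 1.
d = -1 from the (1,1,0) case.
deg f ≤ -1 is impossible — no certificate.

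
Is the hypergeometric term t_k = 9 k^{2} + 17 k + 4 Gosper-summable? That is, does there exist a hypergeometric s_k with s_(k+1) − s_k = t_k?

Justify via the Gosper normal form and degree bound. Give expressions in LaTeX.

Yes. s_k = k \left(3 k^{2} + 4 k - 3\right).

r(k) = (9*k**2 + 35*k + 30)/(9*k**2 + 17*k + 4) after simplifying.
Gosper form: A/B · C(k+1)/C(k) with A=1, B=1, C=k**2 + 17*k/9 + 4/9.
f must satisfy (1)·f(k+1) − (1)·f(k) = k**2 + 17*k/9 + 4/9.
deg f ≤ 3 (via 0,0,2).
A polynomial solution: f(k) = k*(3*k**2 + 4*k - 3)/9.
Get s_k = R·t_k = k*(3*k**2 + 4*k - 3) with R(k) = B(k−1)f(k)/C(k) = k*(3*k**2 + 4*k - 3)/(9*k**2 + 17*k + 4).
Verify: 9*k**2 + 17*k + 4 matches t_k.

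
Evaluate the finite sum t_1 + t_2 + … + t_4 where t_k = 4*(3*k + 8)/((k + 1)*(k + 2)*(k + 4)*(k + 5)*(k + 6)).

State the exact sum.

Ratio r(k) = (k + 1)*(k + 4)*(3*k + 11)/((k + 3)*(k + 7)*(3*k + 8)).
Normal form (A,B,C) = (k + 1, k + 7, k**2 + 17*k/3 + 8).
Solve (k + 1)·f(k+1) − (k + 6)·f(k) = k**2 + 17*k/3 + 8.
Bound: deg f ≤ 5.
A polynomial solution: f(k) = k*(k + 2)*(k + 3)*(k**2 + 10*k + 29)/60.
Get s_k = R·t_k = k*(k**2 + 10*k + 29)/(5*(k**3 + 10*k**2 + 29*k + 20)) with R(k) = B(k−1)f(k)/C(k) = k*(k + 2)*(k + 6)*(k**2 + 10*k + 29)/(20*(3*k + 8)).
Check: Δs_k = 4*(3*k + 8)/(k**5 + 18*k**4 + 121*k**3 + 372*k**2 + 508*k + 240). ✓
Telescoping: Σ = s_(5) − s_(1) = 26/135 − (2/15) = 8/135.

Σ = 8/135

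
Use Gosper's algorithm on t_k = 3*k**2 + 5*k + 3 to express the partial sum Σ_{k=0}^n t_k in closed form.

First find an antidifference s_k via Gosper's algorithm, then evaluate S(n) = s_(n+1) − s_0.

Ratio r(k) = (3*k**2 + 11*k + 11)/(3*k**2 + 5*k + 3).
Factor: A=1; B=1; C=k**2 + 5*k/3 + 1.
Key eq: (1)·f(k+1) = (1)·f(k) + (k**2 + 5*k/3 + 1).
Degrees (0,0,2) ⇒ d ≤ 3.
A polynomial solution: f(k) = k*(k**2 + k + 1)/3.
So s_k = (B(k−1)f/C)·t_k = (k*(k**2 + k + 1)/(3*k**2 + 5*k + 3))·t_k = k*(k**2 + k + 1).
Check: Δs_k = 3*k**2 + 5*k + 3. ✓
s_(n+1) = n**3 + 4*n**2 + 6*n + 3 and s_(0) = 0, so S(n) = n**3 + 4*n**2 + 6*n + 3.

S(n) = n**3 + 4*n**2 + 6*n + 3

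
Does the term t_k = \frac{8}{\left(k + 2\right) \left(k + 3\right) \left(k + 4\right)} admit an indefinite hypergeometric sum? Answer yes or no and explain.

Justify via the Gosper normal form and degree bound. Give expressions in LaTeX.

Yes. s_k = \frac{2 k \left(k + 5\right)}{3 \left(k + 2\right) \left(k + 3\right)}.

The ratio is (k + 2)/(k + 5).
Take A(k)=k + 2, B(k)=k + 5, C(k)=1.
Set up (k + 2)·f(k+1) − (k + 4)·f(k) − (1) = 0.
d = 2 from the (1,1,0) case.
Match coefficients ⇒ f(k) = k*(k + 5)/12.
Then R = B(k−1)f/C = k*(k + 4)*(k + 5)/12, so s_k = R(k)·t_k = 2*k*(k + 5)/(3*(k + 2)*(k + 3)).
s_(k+1) − s_k = 8/(k**3 + 9*k**2 + 26*k + 24) = t_k.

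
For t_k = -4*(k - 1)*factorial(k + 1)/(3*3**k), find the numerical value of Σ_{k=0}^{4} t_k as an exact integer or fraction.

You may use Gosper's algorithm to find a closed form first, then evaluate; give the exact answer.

Step 1: r(k) = k*(k + 2)/(3*(k - 1)).
Factor: A=k/3 + 2/3; B=1; C=k - 1.
Set up (k/3 + 2/3)·f(k+1) − (1)·f(k) − (k - 1) = 0.
d = 0 from the (1,0,1) case.
A polynomial solution: f(k) = 3.
Certificate R = B(k−1)f/C = 3/(k - 1) gives s_k = -4*factorial(k + 1)/3**k.
Check: Δs_k = -4*(k - 1)*factorial(k + 1)/(3*3**k). ✓
Sum = s_(5) − s_(0); s_(5) = -320/27, s_(0) = -4 ⇒ -212/27.

Σ = -212/27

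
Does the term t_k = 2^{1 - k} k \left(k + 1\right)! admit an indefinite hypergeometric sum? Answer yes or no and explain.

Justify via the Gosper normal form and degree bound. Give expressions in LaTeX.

Compute t_(k+1)/t_k: get (k + 1)*(k + 2)/(2*k).
Gosper form: A/B · C(k+1)/C(k) with A=k/2 + 1, B=1, C=k.
Need (k/2 + 1)·f(k+1) − (1)·f(k) = k.
Bound: deg f ≤ 0.
Solve for f: f(k) = 2 (degree 0 ≤ 0).
Get s_k = R·t_k = 2**(2 - k)*factorial(k + 1) with R(k) = B(k−1)f(k)/C(k) = 2/k.
s_(k+1) − s_k = 2**(1 - k)*k*factorial(k + 1) = t_k.

Yes. s_k = 2^{2 - k} \left(k + 1\right)!.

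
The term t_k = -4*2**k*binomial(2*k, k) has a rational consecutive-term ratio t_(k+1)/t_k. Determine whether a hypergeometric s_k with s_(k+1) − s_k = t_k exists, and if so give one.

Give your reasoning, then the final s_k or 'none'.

Ratio r(k) = 4*(2*k + 1)/(k + 1).
Gosper form: A/B · C(k+1)/C(k) with A=8*k + 4, B=k + 1, C=1.
Need (8*k + 4)·f(k+1) − (k)·f(k) = 1.
d = -1 from the (1,1,0) case.
deg f ≤ -1 is impossible — no certificate.

not Gosper-summable; s_k does not exist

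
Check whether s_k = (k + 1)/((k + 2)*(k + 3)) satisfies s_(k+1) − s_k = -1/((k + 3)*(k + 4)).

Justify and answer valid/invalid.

s_(k+1) = (k + 2)/((k + 3)*(k + 4))
s_(k+1) − s_k = -k/(k**3 + 9*k**2 + 26*k + 24)
(s_(k+1) − s_k) − t_k = 2/(k**3 + 9*k**2 + 26*k + 24)

Invalid: residual 2/(k**3 + 9*k**2 + 26*k + 24) ≠ 0.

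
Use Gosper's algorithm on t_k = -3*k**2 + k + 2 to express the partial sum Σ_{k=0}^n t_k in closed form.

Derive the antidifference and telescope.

S(n) = -n**3 - n**2 + 2*n + 2

The ratio is k*(3*k + 5)/(3*k**2 - k - 2).
So A=1 and B=1, with C=k**2 - k/3 - 2/3.
Need (1)·f(k+1) − (1)·f(k) = k**2 - k/3 - 2/3.
deg f ≤ 3 (via 0,0,2).
Solve for f: f(k) = k*(k**2 - 2*k - 1)/3 (degree 3 ≤ 3).
So s_k = (B(k−1)f/C)·t_k = (k*(k**2 - 2*k - 1)/((k - 1)*(3*k + 2)))·t_k = k*(-k**2 + 2*k + 1).
s_(k+1) − s_k = -3*k**2 + k + 2 = t_k.
Σ_(k=0)^n t_k = s_(n+1) − s_(0) = (-n**3 - n**2 + 2*n + 2) − (0), i.e. -n**3 - n**2 + 2*n + 2.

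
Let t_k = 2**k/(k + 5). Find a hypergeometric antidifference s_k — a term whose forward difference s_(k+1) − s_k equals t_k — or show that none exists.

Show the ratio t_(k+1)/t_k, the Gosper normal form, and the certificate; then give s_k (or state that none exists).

t_(k+1)/t_k = 2*(k + 5)/(k + 6).
So A=2*k + 10 and B=k + 6, with C=1.
Solve (2*k + 10)·f(k+1) − (k + 5)·f(k) = 1.
deg f ≤ -1 (via 1,1,0).
Negative degree bound (-1): no f exists, t_k not Gosper-summable.

no hypergeometric antidifference exists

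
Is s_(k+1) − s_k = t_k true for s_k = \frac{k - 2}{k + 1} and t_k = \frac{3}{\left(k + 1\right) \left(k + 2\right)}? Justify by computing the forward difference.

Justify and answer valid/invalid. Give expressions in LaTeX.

valid; difference matches t_k

s_(k+1) = (k - 1)/(k + 2)
s_(k+1) − s_k = 3/(k**2 + 3*k + 2)
(s_(k+1) − s_k) − t_k = 0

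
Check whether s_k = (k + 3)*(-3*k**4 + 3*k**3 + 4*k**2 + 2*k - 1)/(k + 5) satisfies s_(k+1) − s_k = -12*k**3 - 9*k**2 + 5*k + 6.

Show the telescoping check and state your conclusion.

Invalid: residual 2*(9*k**4 + 72*k**3 + 44*k**2 - 29*k - 31)/(k**2 + 11*k + 30) ≠ 0.

s_(k+1) = (-3*k**5 - 21*k**4 - 41*k**3 - 13*k**2 + 33*k + 20)/(k + 6)
s_(k+1) − s_k = (-12*k**5 - 123*k**4 - 310*k**3 - 121*k**2 + 158*k + 118)/(k**2 + 11*k + 30)
(s_(k+1) − s_k) − t_k = 2*(9*k**4 + 72*k**3 + 44*k**2 - 29*k - 31)/(k**2 + 11*k + 30)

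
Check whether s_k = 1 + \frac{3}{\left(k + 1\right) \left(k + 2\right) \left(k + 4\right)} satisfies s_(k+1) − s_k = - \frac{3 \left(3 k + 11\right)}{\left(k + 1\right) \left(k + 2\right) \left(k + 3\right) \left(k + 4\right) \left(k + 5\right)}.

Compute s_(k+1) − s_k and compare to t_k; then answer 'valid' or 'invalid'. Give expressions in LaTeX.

valid; difference matches t_k

s_(k+1) = 1 + 3/((k + 2)*(k + 3)*(k + 5))
s_(k+1) − s_k = 3*(-3*k - 11)/(k**5 + 15*k**4 + 85*k**3 + 225*k**2 + 274*k + 120)
(s_(k+1) − s_k) − t_k = 0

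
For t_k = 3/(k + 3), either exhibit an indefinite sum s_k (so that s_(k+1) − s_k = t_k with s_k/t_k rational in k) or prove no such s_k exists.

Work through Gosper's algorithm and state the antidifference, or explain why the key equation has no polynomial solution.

none (Gosper's algorithm certifies no s_k)

Compute t_(k+1)/t_k: get (k + 3)/(k + 4).
Gosper form: A/B · C(k+1)/C(k) with A=k + 3, B=k + 4, C=1.
Key eq: (k + 3)·f(k+1) = (k + 3)·f(k) + (1).
Degrees (1,1,0) ⇒ d ≤ 0.
Generic f = c0 gives residual -1; -1 = 0 cannot hold, so t_k is not Gosper-summable.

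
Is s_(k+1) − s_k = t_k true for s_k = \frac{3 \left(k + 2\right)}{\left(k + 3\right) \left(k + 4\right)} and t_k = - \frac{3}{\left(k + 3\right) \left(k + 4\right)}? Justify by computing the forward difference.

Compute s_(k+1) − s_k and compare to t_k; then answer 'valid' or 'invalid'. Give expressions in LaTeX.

s_(k+1) = 3*(k + 3)/((k + 4)*(k + 5))
s_(k+1) − s_k = 3*(-k - 1)/(k**3 + 12*k**2 + 47*k + 60)
(s_(k+1) − s_k) − t_k = 12/(k**3 + 12*k**2 + 47*k + 60)

Invalid: residual \frac{12}{k^{3} + 12 k^{2} + 47 k + 60} ≠ 0.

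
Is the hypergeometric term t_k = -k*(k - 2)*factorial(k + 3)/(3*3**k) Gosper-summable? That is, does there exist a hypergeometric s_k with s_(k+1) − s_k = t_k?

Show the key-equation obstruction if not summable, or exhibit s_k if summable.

Yes. s_k = -(k - 4)*factorial(k + 3)/3**k.

Ratio r(k) = (k - 1)*(k + 1)*(k + 4)/(3*k*(k - 2)).
Take A(k)=k/3 + 4/3, B(k)=1, C(k)=k**2 - 2*k.
f must satisfy (k/3 + 4/3)·f(k+1) − (1)·f(k) = k**2 - 2*k.
From deg A=1, deg B=0, deg C=2: d=1.
Solving with deg f ≤ 1: f(k) = 3*(k - 4).
Get s_k = R·t_k = -(k - 4)*factorial(k + 3)/3**k with R(k) = B(k−1)f(k)/C(k) = 3*(k - 4)/(k*(k - 2)).
Δs = -k*(k - 2)*factorial(k + 3)/(3*3**k), as required.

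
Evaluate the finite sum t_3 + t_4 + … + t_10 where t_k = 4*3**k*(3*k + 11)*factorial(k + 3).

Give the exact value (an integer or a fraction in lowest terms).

Step 1: r(k) = 3*(k + 4)*(3*k + 14)/(3*k + 11).
So A=3*k + 12 and B=1, with C=k + 11/3.
Solve (3*k + 12)·f(k+1) − (1)·f(k) = k + 11/3.
Bound: deg f ≤ 0.
Solving with deg f ≤ 0: f(k) = 1/3.
Then R = B(k−1)f/C = 1/(3*k + 11), so s_k = R(k)·t_k = 4*3**k*factorial(k + 3).
Δs = 4*3**k*(3*k + 11)*factorial(k + 3), as required.
Σ_(k=3)^(10) t_k = s_(11) − s_(3) = 61773491004825600 − (77760) = 61773491004747840.

Σ = 61773491004747840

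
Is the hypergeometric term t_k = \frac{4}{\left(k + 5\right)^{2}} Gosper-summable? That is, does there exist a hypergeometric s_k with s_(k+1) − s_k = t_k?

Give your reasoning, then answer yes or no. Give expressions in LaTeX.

Ratio r(k) = (k + 5)**2/(k + 6)**2.
Factor: A=k**2 + 10*k + 25; B=k**2 + 12*k + 36; C=1.
Set up (k**2 + 10*k + 25)·f(k+1) − (k**2 + 10*k + 25)·f(k) − (1) = 0.
From deg A=2, deg B=2, deg C=0: d=0.
f = c0 ⇒ A·f(k+1) − B(k−1)·f(k) − C = -1. The system {-1 = 0} is inconsistent; no antidifference.

No; the coefficient equations for f are inconsistent.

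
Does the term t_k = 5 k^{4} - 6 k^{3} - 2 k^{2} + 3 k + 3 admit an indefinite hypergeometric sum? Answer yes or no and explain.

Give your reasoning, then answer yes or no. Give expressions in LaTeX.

r(k) = (5*k**4 + 14*k**3 + 10*k**2 + k + 3)/(5*k**4 - 6*k**3 - 2*k**2 + 3*k + 3) after simplifying.
Gosper form: A/B · C(k+1)/C(k) with A=1, B=1, C=k**4 - 6*k**3/5 - 2*k**2/5 + 3*k/5 + 3/5.
f must satisfy (1)·f(k+1) − (1)·f(k) = k**4 - 6*k**3/5 - 2*k**2/5 + 3*k/5 + 3/5.
Degrees (0,0,4) ⇒ d ≤ 5.
Coefficient equations give f(k) = k*(k**4 - 4*k**3 + 4*k**2 + k + 1)/5.
R(k) = B(k−1)·f(k)/C(k) = k*(k**4 - 4*k**3 + 4*k**2 + k + 1)/(5*k**4 - 6*k**3 - 2*k**2 + 3*k + 3); s_k = R·t_k = k*(k**4 - 4*k**3 + 4*k**2 + k + 1).
Δs = 5*k**4 - 6*k**3 - 2*k**2 + 3*k + 3, as required.

Yes. s_k = k \left(k^{4} - 4 k^{3} + 4 k^{2} + k + 1\right).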